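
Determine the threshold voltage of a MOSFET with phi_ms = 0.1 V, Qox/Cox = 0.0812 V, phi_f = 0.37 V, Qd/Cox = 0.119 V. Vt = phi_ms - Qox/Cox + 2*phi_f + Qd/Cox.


Step 1: Vt = phi_ms - Qox/Cox + 2*phi_f + Qd/Cox
Step 2: Vt = 0.1 - 0.0812 + 2*0.37 + 0.119
Step 3: Vt = 0.1 - 0.0812 + 0.74 + 0.119
Step 4: Vt = 0.8778 V

0.8778


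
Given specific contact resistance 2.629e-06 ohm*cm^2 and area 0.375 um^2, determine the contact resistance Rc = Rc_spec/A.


Step 1: Convert area to cm^2: 0.375 um^2 = 3.7500e-09 cm^2
Step 2: Rc = Rc_spec / A = 2.629e-06 / 3.7500e-09
Step 3: Rc = 7.01e+02 ohms

7.01e+02


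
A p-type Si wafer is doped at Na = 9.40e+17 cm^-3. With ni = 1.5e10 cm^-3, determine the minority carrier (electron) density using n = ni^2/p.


Step 1: Majority hole concentration p ≈ Na = 9.40e+17 cm^-3
Step 2: n = ni^2 / Na = (1.5e10)^2 / 9.40e+17
Step 3: n = 2.39e+02 cm^-3

2.39e+02


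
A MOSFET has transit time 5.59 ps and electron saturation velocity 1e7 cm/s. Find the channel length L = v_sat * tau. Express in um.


Step 1: tau in seconds = 5.59 ps * 1e-12 = 5.5900e-12 s
Step 2: L = v_sat * tau = 1e7 * 5.5900e-12 = 5.5900e-05 cm
Step 3: L in um = 5.5900e-05 * 1e4 = 0.559 um

0.559


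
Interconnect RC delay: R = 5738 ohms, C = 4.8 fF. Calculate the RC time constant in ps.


Step 1: tau = R * C
Step 2: tau = 5738 * 4.8 fF = 5738 * 4.8e-15 F
Step 3: tau = 2.75424e-11 s = 27.5424 ps

27.5424


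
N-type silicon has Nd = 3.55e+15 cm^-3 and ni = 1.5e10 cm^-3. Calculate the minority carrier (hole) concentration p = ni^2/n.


Step 1: Since Nd >> ni, n ≈ Nd = 3.55e+15 cm^-3
Step 2: p = ni^2 / n = (1.5e10)^2 / 3.55e+15
Step 3: p = 2.25e20 / 3.55e+15 = 6.34e+04 cm^-3

6.34e+04


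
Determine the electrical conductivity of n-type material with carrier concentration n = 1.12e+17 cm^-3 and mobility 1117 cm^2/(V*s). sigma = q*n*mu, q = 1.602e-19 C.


Step 1: sigma = q * n * mu
Step 2: sigma = 1.602e-19 * 1.12e+17 * 1117
Step 3: sigma = 2.004e+01 S/cm

2.004e+01


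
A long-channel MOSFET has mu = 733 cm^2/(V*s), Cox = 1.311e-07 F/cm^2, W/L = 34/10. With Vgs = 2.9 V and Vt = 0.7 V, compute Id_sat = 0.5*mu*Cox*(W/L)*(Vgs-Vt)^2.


Step 1: Overdrive voltage Vov = Vgs - Vt = 2.9 - 0.7 = 2.2 V
Step 2: W/L = 34/10 = 3.4
Step 3: Id = 0.5 * 733 * 1.311e-07 * 3.4 * 2.2^2
Step 4: Id = 7.91e-04 A

7.91e-04


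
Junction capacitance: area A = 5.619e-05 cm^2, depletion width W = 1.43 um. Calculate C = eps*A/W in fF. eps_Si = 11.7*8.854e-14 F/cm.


Step 1: eps_Si = 11.7 * 8.854e-14 = 1.035918e-12 F/cm
Step 2: W in cm = 1.43 * 1e-4 = 1.43e-04 cm
Step 3: C = 1.035918e-12 * 5.619e-05 / 1.43e-04 = 4.070506e-13 F
Step 4: C = 407.05 fF

407.05


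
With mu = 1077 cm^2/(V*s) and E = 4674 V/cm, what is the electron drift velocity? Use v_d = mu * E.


Step 1: v_d = mu * E
Step 2: v_d = 1077 * 4674 = 5033898
Step 3: v_d = 5.03e+06 cm/s

5.03e+06


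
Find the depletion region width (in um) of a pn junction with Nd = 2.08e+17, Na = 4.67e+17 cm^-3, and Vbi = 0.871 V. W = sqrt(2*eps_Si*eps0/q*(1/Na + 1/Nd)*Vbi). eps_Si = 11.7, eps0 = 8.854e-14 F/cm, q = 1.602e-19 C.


Step 1: 1/Na + 1/Nd = 1/4.67e+17 + 1/2.08e+17 = 6.94902e-18
Step 2: 2*eps*eps0/q = 2*11.7*8.854e-14/1.602e-19 = 1.293281e+07
Step 3: W^2 = 1.293281e+07 * 6.94902e-18 * 0.871 = 7.82771e-11
Step 4: W = sqrt(7.82771e-11) = 8.847e-06 cm = 0.08847 um

0.08847


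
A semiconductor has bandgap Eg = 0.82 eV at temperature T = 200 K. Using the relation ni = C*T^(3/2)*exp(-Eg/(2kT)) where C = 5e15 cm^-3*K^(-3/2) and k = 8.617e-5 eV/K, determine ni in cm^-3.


Step 1: Compute kT = 8.617e-5 * 200 = 0.017234 eV
Step 2: Exponent = -Eg/(2kT) = -0.82/(2*0.017234) = -23.79018
Step 3: T^(3/2) = 200^1.5 = 2828.43
Step 4: ni = 5e15 * 2828.43 * exp(-23.79018) = 6.59e+08 cm^-3

6.59e+08


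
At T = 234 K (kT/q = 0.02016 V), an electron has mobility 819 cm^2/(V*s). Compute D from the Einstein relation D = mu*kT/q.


Step 1: D = mu * (kT/q)
Step 2: D = 819 * 0.02016
Step 3: D = 16.51 cm^2/s

16.51


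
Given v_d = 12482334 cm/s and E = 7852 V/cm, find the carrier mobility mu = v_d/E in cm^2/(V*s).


Step 1: mu = v_d / E
Step 2: mu = 12482334 / 7852
Step 3: mu = 1589.7 cm^2/(V*s)

1589.7


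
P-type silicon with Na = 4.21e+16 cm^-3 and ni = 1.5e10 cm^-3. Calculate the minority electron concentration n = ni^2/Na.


Step 1: Majority hole concentration p ≈ Na = 4.21e+16 cm^-3
Step 2: n = ni^2 / Na = (1.5e10)^2 / 4.21e+16
Step 3: n = 5.34e+03 cm^-3

5.34e+03


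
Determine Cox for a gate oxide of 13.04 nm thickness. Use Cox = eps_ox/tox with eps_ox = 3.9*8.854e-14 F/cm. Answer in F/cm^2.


Step 1: eps_ox = 3.9 * 8.854e-14 = 3.45306e-13 F/cm
Step 2: tox in cm = 13.04 nm * 1e-7 = 1.3040e-06 cm
Step 3: Cox = 3.45306e-13 / 1.3040e-06 = 2.65e-07 F/cm^2

2.65e-07


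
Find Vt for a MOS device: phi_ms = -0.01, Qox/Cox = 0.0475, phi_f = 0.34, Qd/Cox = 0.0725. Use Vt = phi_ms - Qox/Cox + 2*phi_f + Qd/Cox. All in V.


Step 1: Vt = phi_ms - Qox/Cox + 2*phi_f + Qd/Cox
Step 2: Vt = -0.01 - 0.0475 + 2*0.34 + 0.0725
Step 3: Vt = -0.01 - 0.0475 + 0.68 + 0.0725
Step 4: Vt = 0.695 V

0.695


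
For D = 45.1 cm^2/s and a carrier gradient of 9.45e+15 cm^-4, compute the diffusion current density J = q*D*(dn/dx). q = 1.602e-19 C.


Step 1: J = q * D * (dn/dx)
Step 2: J = 1.602e-19 * 45.1 * 9.45e+15
Step 3: J = 6.83e-02 A/cm^2

6.83e-02


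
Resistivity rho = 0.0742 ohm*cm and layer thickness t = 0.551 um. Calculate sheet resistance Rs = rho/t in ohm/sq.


Step 1: Convert thickness to cm: t = 0.551 um = 5.5100e-05 cm
Step 2: Rs = rho / t = 0.0742 / 5.5100e-05
Step 3: Rs = 1346.6 ohm/sq

1346.6


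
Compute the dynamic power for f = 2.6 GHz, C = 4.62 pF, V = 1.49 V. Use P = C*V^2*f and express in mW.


Step 1: V^2 = 1.49^2 = 2.2201 V^2
Step 2: P = C*V^2*f = 4.62e-12 F * 2.2201 * 2.6e9 Hz
Step 3: P = 2.66678412e-02 W
Step 4: P = 26.668 mW

26.668


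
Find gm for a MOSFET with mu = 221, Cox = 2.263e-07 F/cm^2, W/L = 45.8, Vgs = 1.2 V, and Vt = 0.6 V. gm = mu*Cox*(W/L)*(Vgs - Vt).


Step 1: Vov = Vgs - Vt = 1.2 - 0.6 = 0.6 V
Step 2: gm = mu * Cox * (W/L) * Vov
Step 3: gm = 221 * 2.263e-07 * 45.8 * 0.6 = 1.37e-03 S

1.37e-03


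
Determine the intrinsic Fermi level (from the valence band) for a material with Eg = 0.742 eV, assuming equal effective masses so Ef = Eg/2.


Step 1: For an intrinsic semiconductor, the Fermi level sits at midgap.
Step 2: Ef = Eg / 2 = 0.742 / 2 = 0.371 eV

0.371


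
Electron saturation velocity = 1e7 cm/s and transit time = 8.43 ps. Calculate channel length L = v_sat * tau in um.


Step 1: tau in seconds = 8.43 ps * 1e-12 = 8.4300e-12 s
Step 2: L = v_sat * tau = 1e7 * 8.4300e-12 = 8.4300e-05 cm
Step 3: L in um = 8.4300e-05 * 1e4 = 0.843 um

0.843


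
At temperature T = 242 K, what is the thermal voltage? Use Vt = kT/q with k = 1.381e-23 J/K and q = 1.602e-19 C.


Step 1: kT = 1.381e-23 * 242 = 3.34202e-21 J
Step 2: Vt = kT/q = 3.34202e-21 / 1.602e-19
Step 3: Vt = 0.02086 V

0.02086


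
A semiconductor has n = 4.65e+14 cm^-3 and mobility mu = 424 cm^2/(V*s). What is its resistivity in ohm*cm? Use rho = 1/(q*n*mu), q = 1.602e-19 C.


Step 1: sigma = q * n * mu = 1.602e-19 * 4.65e+14 * 424 = 3.15850e-02 S/cm
Step 2: rho = 1 / sigma = 1 / 3.15850e-02 = 31.66 ohm*cm

31.66


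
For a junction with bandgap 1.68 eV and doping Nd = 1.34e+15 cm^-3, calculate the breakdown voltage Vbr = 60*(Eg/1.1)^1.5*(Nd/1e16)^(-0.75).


Step 1: Eg/1.1 = 1.68/1.1 = 1.527273
Step 2: (Eg/1.1)^1.5 = 1.527273^1.5 = 1.887448
Step 3: (Nd/1e16)^(-0.75) = (0.134)^(-0.75) = 4.515142
Step 4: Vbr = 60 * 1.887448 * 4.515142 = 511.3 V

511.3


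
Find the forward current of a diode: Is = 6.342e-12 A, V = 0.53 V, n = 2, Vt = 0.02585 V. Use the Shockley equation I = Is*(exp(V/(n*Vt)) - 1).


Step 1: V/(n*Vt) = 0.53/(2*0.02585) = 10.2515
Step 2: exp(10.2515) = 2.8325e+04
Step 3: I = 6.342e-12 * (2.8325e+04 - 1) = 1.80e-07 A

1.80e-07


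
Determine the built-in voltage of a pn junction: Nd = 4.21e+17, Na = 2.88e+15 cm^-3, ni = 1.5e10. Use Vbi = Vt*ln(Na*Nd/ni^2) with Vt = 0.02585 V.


Step 1: Compute Na*Nd/ni^2 = 2.88e+15 * 4.21e+17 / (1.5e10)^2 = 5.3888e+12
Step 2: ln(5.3888e+12) = 29.3153
Step 3: Vbi = 0.02585 * 29.3153 = 0.758 V

0.758


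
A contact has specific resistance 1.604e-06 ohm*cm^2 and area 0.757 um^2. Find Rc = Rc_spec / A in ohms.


Step 1: Convert area to cm^2: 0.757 um^2 = 7.5700e-09 cm^2
Step 2: Rc = Rc_spec / A = 1.604e-06 / 7.5700e-09
Step 3: Rc = 2.12e+02 ohms

2.12e+02


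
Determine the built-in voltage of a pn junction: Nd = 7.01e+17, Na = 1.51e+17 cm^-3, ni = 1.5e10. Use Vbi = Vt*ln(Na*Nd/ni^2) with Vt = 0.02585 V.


Step 1: Compute Na*Nd/ni^2 = 1.51e+17 * 7.01e+17 / (1.5e10)^2 = 4.7045e+14
Step 2: ln(4.7045e+14) = 33.7847
Step 3: Vbi = 0.02585 * 33.7847 = 0.873 V

0.873


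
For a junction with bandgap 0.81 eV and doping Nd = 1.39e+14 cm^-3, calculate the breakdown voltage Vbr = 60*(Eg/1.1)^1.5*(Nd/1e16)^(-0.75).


Step 1: Eg/1.1 = 0.81/1.1 = 0.736364
Step 2: (Eg/1.1)^1.5 = 0.736364^1.5 = 0.631886
Step 3: (Nd/1e16)^(-0.75) = (0.0139)^(-0.75) = 24.702386
Step 4: Vbr = 60 * 0.631886 * 24.702386 = 936.5 V

936.5


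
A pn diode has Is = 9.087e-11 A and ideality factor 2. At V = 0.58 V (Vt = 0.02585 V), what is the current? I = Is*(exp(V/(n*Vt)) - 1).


Step 1: V/(n*Vt) = 0.58/(2*0.02585) = 11.2186
Step 2: exp(11.2186) = 7.4503e+04
Step 3: I = 9.087e-11 * (7.4503e+04 - 1) = 6.77e-06 A

6.77e-06


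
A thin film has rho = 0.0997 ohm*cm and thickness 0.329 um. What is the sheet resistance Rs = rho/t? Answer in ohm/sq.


Step 1: Convert thickness to cm: t = 0.329 um = 3.2900e-05 cm
Step 2: Rs = rho / t = 0.0997 / 3.2900e-05
Step 3: Rs = 3030.4 ohm/sq

3030.4


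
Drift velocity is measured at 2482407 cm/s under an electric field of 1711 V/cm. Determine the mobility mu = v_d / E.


Step 1: mu = v_d / E
Step 2: mu = 2482407 / 1711
Step 3: mu = 1450.85 cm^2/(V*s)

1450.85


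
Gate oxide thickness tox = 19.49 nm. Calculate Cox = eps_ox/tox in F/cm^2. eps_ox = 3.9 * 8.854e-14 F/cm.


Step 1: eps_ox = 3.9 * 8.854e-14 = 3.45306e-13 F/cm
Step 2: tox in cm = 19.49 nm * 1e-7 = 1.9490e-06 cm
Step 3: Cox = 3.45306e-13 / 1.9490e-06 = 1.77e-07 F/cm^2

1.77e-07


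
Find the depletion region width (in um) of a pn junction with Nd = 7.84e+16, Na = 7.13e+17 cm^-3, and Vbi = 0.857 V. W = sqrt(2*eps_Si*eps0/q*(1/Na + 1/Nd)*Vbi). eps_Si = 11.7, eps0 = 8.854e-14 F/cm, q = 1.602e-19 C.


Step 1: 1/Na + 1/Nd = 1/7.13e+17 + 1/7.84e+16 = 1.41576e-17
Step 2: 2*eps*eps0/q = 2*11.7*8.854e-14/1.602e-19 = 1.293281e+07
Step 3: W^2 = 1.293281e+07 * 1.41576e-17 * 0.857 = 1.56915e-10
Step 4: W = sqrt(1.56915e-10) = 1.253e-05 cm = 0.1253 um

0.1253


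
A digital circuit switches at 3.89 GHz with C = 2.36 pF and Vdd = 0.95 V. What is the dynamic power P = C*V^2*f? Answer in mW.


Step 1: V^2 = 0.95^2 = 0.9025 V^2
Step 2: P = C*V^2*f = 2.36e-12 F * 0.9025 * 3.89e9 Hz
Step 3: P = 8.285311e-03 W
Step 4: P = 8.285 mW

8.285


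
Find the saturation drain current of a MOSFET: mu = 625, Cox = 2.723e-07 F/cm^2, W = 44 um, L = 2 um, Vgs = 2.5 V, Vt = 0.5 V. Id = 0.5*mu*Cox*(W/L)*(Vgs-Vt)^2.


Step 1: Overdrive voltage Vov = Vgs - Vt = 2.5 - 0.5 = 2.0 V
Step 2: W/L = 44/2 = 22
Step 3: Id = 0.5 * 625 * 2.723e-07 * 22 * 2.0^2
Step 4: Id = 7.49e-03 A

7.49e-03


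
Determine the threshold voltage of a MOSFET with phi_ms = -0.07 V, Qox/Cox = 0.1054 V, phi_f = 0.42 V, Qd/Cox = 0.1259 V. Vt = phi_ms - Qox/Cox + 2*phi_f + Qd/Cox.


Step 1: Vt = phi_ms - Qox/Cox + 2*phi_f + Qd/Cox
Step 2: Vt = -0.07 - 0.1054 + 2*0.42 + 0.1259
Step 3: Vt = -0.07 - 0.1054 + 0.84 + 0.1259
Step 4: Vt = 0.7905 V

0.7905


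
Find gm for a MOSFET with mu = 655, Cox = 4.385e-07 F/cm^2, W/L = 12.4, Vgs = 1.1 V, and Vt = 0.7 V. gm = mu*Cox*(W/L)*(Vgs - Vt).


Step 1: Vov = Vgs - Vt = 1.1 - 0.7 = 0.4 V
Step 2: gm = mu * Cox * (W/L) * Vov
Step 3: gm = 655 * 4.385e-07 * 12.4 * 0.4 = 1.42e-03 S

1.42e-03


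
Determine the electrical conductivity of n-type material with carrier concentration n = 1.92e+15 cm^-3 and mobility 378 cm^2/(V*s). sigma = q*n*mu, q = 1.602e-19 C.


Step 1: sigma = q * n * mu
Step 2: sigma = 1.602e-19 * 1.92e+15 * 378
Step 3: sigma = 1.163e-01 S/cm

1.163e-01


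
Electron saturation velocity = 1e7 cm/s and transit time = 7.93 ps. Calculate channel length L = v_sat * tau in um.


Step 1: tau in seconds = 7.93 ps * 1e-12 = 7.9300e-12 s
Step 2: L = v_sat * tau = 1e7 * 7.9300e-12 = 7.9300e-05 cm
Step 3: L in um = 7.9300e-05 * 1e4 = 0.793 um

0.793


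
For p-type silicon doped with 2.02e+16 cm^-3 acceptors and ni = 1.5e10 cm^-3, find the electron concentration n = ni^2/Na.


Step 1: Majority hole concentration p ≈ Na = 2.02e+16 cm^-3
Step 2: n = ni^2 / Na = (1.5e10)^2 / 2.02e+16
Step 3: n = 1.11e+04 cm^-3

1.11e+04


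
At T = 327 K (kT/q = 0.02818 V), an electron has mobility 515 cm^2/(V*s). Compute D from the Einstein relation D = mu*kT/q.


Step 1: D = mu * (kT/q)
Step 2: D = 515 * 0.02818
Step 3: D = 14.51 cm^2/s

14.51


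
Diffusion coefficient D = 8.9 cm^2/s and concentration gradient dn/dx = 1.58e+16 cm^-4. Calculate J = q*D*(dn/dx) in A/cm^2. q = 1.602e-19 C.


Step 1: J = q * D * (dn/dx)
Step 2: J = 1.602e-19 * 8.9 * 1.58e+16
Step 3: J = 2.25e-02 A/cm^2

2.25e-02


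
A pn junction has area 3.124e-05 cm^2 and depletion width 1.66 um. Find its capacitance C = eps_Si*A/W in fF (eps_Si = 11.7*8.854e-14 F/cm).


Step 1: eps_Si = 11.7 * 8.854e-14 = 1.035918e-12 F/cm
Step 2: W in cm = 1.66 * 1e-4 = 1.66e-04 cm
Step 3: C = 1.035918e-12 * 3.124e-05 / 1.66e-04 = 1.949523e-13 F
Step 4: C = 194.95 fF

194.95


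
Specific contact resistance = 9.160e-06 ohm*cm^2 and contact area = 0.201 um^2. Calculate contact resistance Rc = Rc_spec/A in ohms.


Step 1: Convert area to cm^2: 0.201 um^2 = 2.0100e-09 cm^2
Step 2: Rc = Rc_spec / A = 9.160e-06 / 2.0100e-09
Step 3: Rc = 4.56e+03 ohms

4.56e+03


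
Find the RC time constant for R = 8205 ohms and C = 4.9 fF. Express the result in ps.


Step 1: tau = R * C
Step 2: tau = 8205 * 4.9 fF = 8205 * 4.9e-15 F
Step 3: tau = 4.02045e-11 s = 40.2045 ps

40.2045


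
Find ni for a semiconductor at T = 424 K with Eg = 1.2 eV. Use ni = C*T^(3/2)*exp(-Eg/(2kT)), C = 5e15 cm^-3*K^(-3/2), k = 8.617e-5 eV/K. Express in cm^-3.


Step 1: Compute kT = 8.617e-5 * 424 = 0.03653608 eV
Step 2: Exponent = -Eg/(2kT) = -1.2/(2*0.03653608) = -16.42212
Step 3: T^(3/2) = 424^1.5 = 8730.69
Step 4: ni = 5e15 * 8730.69 * exp(-16.42212) = 3.22e+12 cm^-3

3.22e+12


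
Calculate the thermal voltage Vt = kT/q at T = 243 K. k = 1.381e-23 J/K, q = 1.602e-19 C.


Step 1: kT = 1.381e-23 * 243 = 3.35583e-21 J
Step 2: Vt = kT/q = 3.35583e-21 / 1.602e-19
Step 3: Vt = 0.02095 V

0.02095


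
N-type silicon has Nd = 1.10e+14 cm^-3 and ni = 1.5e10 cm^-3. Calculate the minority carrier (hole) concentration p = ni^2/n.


Step 1: Since Nd >> ni, n ≈ Nd = 1.10e+14 cm^-3
Step 2: p = ni^2 / n = (1.5e10)^2 / 1.10e+14
Step 3: p = 2.25e20 / 1.10e+14 = 2.05e+06 cm^-3

2.05e+06


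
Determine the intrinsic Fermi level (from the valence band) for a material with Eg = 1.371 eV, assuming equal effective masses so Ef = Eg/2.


Step 1: For an intrinsic semiconductor, the Fermi level sits at midgap.
Step 2: Ef = Eg / 2 = 1.371 / 2 = 0.6855 eV

0.6855


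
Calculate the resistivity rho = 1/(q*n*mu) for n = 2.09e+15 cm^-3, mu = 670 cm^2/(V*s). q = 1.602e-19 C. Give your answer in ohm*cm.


Step 1: sigma = q * n * mu = 1.602e-19 * 2.09e+15 * 670 = 2.24328e-01 S/cm
Step 2: rho = 1 / sigma = 1 / 2.24328e-01 = 4.458 ohm*cm

4.458


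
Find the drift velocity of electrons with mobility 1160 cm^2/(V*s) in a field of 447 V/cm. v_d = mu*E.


Step 1: v_d = mu * E
Step 2: v_d = 1160 * 447 = 518520
Step 3: v_d = 5.19e+05 cm/s

5.19e+05


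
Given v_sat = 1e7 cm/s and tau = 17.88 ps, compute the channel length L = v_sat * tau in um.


Step 1: tau in seconds = 17.88 ps * 1e-12 = 1.7880e-11 s
Step 2: L = v_sat * tau = 1e7 * 1.7880e-11 = 1.7880e-04 cm
Step 3: L in um = 1.7880e-04 * 1e4 = 1.788 um

1.788


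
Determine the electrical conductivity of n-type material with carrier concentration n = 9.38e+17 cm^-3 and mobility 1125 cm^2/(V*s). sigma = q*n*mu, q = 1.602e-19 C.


Step 1: sigma = q * n * mu
Step 2: sigma = 1.602e-19 * 9.38e+17 * 1125
Step 3: sigma = 1.691e+02 S/cm

1.691e+02


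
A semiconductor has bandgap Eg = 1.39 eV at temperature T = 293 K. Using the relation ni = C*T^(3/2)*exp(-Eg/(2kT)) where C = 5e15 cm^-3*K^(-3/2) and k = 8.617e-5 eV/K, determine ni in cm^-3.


Step 1: Compute kT = 8.617e-5 * 293 = 0.02524781 eV
Step 2: Exponent = -Eg/(2kT) = -1.39/(2*0.02524781) = -27.52714
Step 3: T^(3/2) = 293^1.5 = 5015.35
Step 4: ni = 5e15 * 5015.35 * exp(-27.52714) = 2.78e+07 cm^-3

2.78e+07


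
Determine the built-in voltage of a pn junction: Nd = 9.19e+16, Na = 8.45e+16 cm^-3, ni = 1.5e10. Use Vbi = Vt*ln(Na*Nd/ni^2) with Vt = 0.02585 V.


Step 1: Compute Na*Nd/ni^2 = 8.45e+16 * 9.19e+16 / (1.5e10)^2 = 3.4514e+13
Step 2: ln(3.4514e+13) = 31.1724
Step 3: Vbi = 0.02585 * 31.1724 = 0.806 V

0.806


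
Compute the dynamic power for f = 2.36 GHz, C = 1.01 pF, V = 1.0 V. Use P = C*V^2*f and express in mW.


Step 1: V^2 = 1.0^2 = 1.0 V^2
Step 2: P = C*V^2*f = 1.01e-12 F * 1.0 * 2.36e9 Hz
Step 3: P = 2.3836e-03 W
Step 4: P = 2.384 mW

2.384


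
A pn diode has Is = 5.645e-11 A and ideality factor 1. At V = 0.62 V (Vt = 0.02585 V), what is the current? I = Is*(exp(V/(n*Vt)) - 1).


Step 1: V/(n*Vt) = 0.62/(1*0.02585) = 23.9845
Step 2: exp(23.9845) = 2.6082e+10
Step 3: I = 5.645e-11 * (2.6082e+10 - 1) = 1.47e+00 A

1.47e+00


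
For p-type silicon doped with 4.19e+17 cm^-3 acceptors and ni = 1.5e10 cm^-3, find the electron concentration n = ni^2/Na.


Step 1: Majority hole concentration p ≈ Na = 4.19e+17 cm^-3
Step 2: n = ni^2 / Na = (1.5e10)^2 / 4.19e+17
Step 3: n = 5.37e+02 cm^-3

5.37e+02


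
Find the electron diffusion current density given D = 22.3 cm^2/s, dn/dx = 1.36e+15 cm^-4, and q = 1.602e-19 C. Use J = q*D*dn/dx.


Step 1: J = q * D * (dn/dx)
Step 2: J = 1.602e-19 * 22.3 * 1.36e+15
Step 3: J = 4.86e-03 A/cm^2

4.86e-03


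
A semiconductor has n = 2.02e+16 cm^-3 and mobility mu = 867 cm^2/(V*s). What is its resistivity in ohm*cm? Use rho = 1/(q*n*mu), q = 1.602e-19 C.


Step 1: sigma = q * n * mu = 1.602e-19 * 2.02e+16 * 867 = 2.80565e+00 S/cm
Step 2: rho = 1 / sigma = 1 / 2.80565e+00 = 0.3564 ohm*cm

0.3564


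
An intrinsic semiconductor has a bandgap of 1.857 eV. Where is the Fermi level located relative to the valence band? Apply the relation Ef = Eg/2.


Step 1: For an intrinsic semiconductor, the Fermi level sits at midgap.
Step 2: Ef = Eg / 2 = 1.857 / 2 = 0.9285 eV

0.9285


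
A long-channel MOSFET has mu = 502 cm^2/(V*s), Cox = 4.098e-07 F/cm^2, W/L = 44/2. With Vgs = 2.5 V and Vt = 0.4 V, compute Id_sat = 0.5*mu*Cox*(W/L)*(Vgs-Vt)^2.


Step 1: Overdrive voltage Vov = Vgs - Vt = 2.5 - 0.4 = 2.1 V
Step 2: W/L = 44/2 = 22
Step 3: Id = 0.5 * 502 * 4.098e-07 * 22 * 2.1^2
Step 4: Id = 9.98e-03 A

9.98e-03


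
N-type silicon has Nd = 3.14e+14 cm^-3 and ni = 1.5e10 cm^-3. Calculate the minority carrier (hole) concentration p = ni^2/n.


Step 1: Since Nd >> ni, n ≈ Nd = 3.14e+14 cm^-3
Step 2: p = ni^2 / n = (1.5e10)^2 / 3.14e+14
Step 3: p = 2.25e20 / 3.14e+14 = 7.17e+05 cm^-3

7.17e+05


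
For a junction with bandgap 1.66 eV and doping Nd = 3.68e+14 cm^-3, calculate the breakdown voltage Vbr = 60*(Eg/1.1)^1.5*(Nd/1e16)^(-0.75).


Step 1: Eg/1.1 = 1.66/1.1 = 1.509091
Step 2: (Eg/1.1)^1.5 = 1.509091^1.5 = 1.853844
Step 3: (Nd/1e16)^(-0.75) = (0.0368)^(-0.75) = 11.901841
Step 4: Vbr = 60 * 1.853844 * 11.901841 = 1323.8 V

1323.8


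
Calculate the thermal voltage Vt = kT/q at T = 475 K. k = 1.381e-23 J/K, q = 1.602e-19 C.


Step 1: kT = 1.381e-23 * 475 = 6.55975e-21 J
Step 2: Vt = kT/q = 6.55975e-21 / 1.602e-19
Step 3: Vt = 0.04095 V

0.04095


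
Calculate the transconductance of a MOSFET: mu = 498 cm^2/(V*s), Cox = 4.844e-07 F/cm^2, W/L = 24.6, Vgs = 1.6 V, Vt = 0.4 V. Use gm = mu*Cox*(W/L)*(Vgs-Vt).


Step 1: Vov = Vgs - Vt = 1.6 - 0.4 = 1.2 V
Step 2: gm = mu * Cox * (W/L) * Vov
Step 3: gm = 498 * 4.844e-07 * 24.6 * 1.2 = 7.12e-03 S

7.12e-03


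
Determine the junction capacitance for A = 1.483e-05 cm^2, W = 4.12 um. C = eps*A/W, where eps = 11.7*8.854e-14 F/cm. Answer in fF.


Step 1: eps_Si = 11.7 * 8.854e-14 = 1.035918e-12 F/cm
Step 2: W in cm = 4.12 * 1e-4 = 4.12e-04 cm
Step 3: C = 1.035918e-12 * 1.483e-05 / 4.12e-04 = 3.728802e-14 F
Step 4: C = 37.29 fF

37.29


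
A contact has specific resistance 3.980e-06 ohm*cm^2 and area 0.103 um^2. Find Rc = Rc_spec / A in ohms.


Step 1: Convert area to cm^2: 0.103 um^2 = 1.0300e-09 cm^2
Step 2: Rc = Rc_spec / A = 3.980e-06 / 1.0300e-09
Step 3: Rc = 3.86e+03 ohms

3.86e+03


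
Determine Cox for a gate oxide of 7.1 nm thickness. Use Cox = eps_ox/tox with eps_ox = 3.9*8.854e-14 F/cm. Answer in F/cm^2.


Step 1: eps_ox = 3.9 * 8.854e-14 = 3.45306e-13 F/cm
Step 2: tox in cm = 7.1 nm * 1e-7 = 7.1000e-07 cm
Step 3: Cox = 3.45306e-13 / 7.1000e-07 = 4.86e-07 F/cm^2

4.86e-07


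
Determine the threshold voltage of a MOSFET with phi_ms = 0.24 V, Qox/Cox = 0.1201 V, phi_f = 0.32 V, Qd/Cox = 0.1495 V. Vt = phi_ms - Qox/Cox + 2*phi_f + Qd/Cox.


Step 1: Vt = phi_ms - Qox/Cox + 2*phi_f + Qd/Cox
Step 2: Vt = 0.24 - 0.1201 + 2*0.32 + 0.1495
Step 3: Vt = 0.24 - 0.1201 + 0.64 + 0.1495
Step 4: Vt = 0.9094 V

0.9094


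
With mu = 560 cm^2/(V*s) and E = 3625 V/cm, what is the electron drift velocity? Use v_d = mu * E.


Step 1: v_d = mu * E
Step 2: v_d = 560 * 3625 = 2030000
Step 3: v_d = 2.03e+06 cm/s

2.03e+06


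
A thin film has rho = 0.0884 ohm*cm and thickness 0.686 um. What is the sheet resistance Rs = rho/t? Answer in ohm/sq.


Step 1: Convert thickness to cm: t = 0.686 um = 6.8600e-05 cm
Step 2: Rs = rho / t = 0.0884 / 6.8600e-05
Step 3: Rs = 1288.6 ohm/sq

1288.6


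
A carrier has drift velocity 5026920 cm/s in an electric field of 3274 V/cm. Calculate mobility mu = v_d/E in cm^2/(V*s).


Step 1: mu = v_d / E
Step 2: mu = 5026920 / 3274
Step 3: mu = 1535.41 cm^2/(V*s)

1535.41


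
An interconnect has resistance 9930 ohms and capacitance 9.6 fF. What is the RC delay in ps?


Step 1: tau = R * C
Step 2: tau = 9930 * 9.6 fF = 9930 * 9.6e-15 F
Step 3: tau = 9.5328e-11 s = 95.328 ps

95.328


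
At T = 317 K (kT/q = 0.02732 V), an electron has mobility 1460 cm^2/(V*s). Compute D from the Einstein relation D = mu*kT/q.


Step 1: D = mu * (kT/q)
Step 2: D = 1460 * 0.02732
Step 3: D = 39.89 cm^2/s

39.89


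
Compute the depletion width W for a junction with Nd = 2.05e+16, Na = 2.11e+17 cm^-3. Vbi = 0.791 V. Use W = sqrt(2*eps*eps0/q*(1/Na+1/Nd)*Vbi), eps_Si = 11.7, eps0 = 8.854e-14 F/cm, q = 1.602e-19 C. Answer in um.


Step 1: 1/Na + 1/Nd = 1/2.11e+17 + 1/2.05e+16 = 5.35198e-17
Step 2: 2*eps*eps0/q = 2*11.7*8.854e-14/1.602e-19 = 1.293281e+07
Step 3: W^2 = 1.293281e+07 * 5.35198e-17 * 0.791 = 5.47500e-10
Step 4: W = sqrt(5.47500e-10) = 2.340e-05 cm = 0.234 um

0.234


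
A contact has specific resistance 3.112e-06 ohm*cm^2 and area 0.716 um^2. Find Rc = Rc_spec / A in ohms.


Step 1: Convert area to cm^2: 0.716 um^2 = 7.1600e-09 cm^2
Step 2: Rc = Rc_spec / A = 3.112e-06 / 7.1600e-09
Step 3: Rc = 4.35e+02 ohms

4.35e+02


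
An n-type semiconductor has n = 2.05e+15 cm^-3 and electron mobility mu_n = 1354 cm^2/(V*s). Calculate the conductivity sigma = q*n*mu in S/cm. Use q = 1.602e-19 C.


Step 1: sigma = q * n * mu
Step 2: sigma = 1.602e-19 * 2.05e+15 * 1354
Step 3: sigma = 4.447e-01 S/cm

4.447e-01


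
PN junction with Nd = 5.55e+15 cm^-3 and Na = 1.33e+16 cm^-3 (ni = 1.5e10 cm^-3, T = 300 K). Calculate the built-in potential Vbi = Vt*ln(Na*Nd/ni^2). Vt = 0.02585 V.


Step 1: Compute Na*Nd/ni^2 = 1.33e+16 * 5.55e+15 / (1.5e10)^2 = 3.2807e+11
Step 2: ln(3.2807e+11) = 26.5165
Step 3: Vbi = 0.02585 * 26.5165 = 0.685 V

0.685


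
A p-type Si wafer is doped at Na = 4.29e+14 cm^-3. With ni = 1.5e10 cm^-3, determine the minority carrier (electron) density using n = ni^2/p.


Step 1: Majority hole concentration p ≈ Na = 4.29e+14 cm^-3
Step 2: n = ni^2 / Na = (1.5e10)^2 / 4.29e+14
Step 3: n = 5.24e+05 cm^-3

5.24e+05


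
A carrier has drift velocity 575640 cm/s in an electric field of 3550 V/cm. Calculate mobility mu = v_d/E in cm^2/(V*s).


Step 1: mu = v_d / E
Step 2: mu = 575640 / 3550
Step 3: mu = 162.15 cm^2/(V*s)

162.15


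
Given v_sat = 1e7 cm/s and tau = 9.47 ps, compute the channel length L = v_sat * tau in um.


Step 1: tau in seconds = 9.47 ps * 1e-12 = 9.4700e-12 s
Step 2: L = v_sat * tau = 1e7 * 9.4700e-12 = 9.4700e-05 cm
Step 3: L in um = 9.4700e-05 * 1e4 = 0.947 um

0.947


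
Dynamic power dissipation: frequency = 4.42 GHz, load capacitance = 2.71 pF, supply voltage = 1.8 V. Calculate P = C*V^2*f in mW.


Step 1: V^2 = 1.8^2 = 3.24 V^2
Step 2: P = C*V^2*f = 2.71e-12 F * 3.24 * 4.42e9 Hz
Step 3: P = 3.8809368e-02 W
Step 4: P = 38.809 mW

38.809


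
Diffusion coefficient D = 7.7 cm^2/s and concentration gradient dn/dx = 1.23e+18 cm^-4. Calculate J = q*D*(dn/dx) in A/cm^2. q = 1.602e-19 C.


Step 1: J = q * D * (dn/dx)
Step 2: J = 1.602e-19 * 7.7 * 1.23e+18
Step 3: J = 1.52e+00 A/cm^2

1.52e+00


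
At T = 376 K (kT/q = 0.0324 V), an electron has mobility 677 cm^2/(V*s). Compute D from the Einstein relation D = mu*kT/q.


Step 1: D = mu * (kT/q)
Step 2: D = 677 * 0.0324
Step 3: D = 21.93 cm^2/s

21.93


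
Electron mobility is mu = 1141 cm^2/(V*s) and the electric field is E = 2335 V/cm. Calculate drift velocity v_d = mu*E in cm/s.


Step 1: v_d = mu * E
Step 2: v_d = 1141 * 2335 = 2664235
Step 3: v_d = 2.66e+06 cm/s

2.66e+06


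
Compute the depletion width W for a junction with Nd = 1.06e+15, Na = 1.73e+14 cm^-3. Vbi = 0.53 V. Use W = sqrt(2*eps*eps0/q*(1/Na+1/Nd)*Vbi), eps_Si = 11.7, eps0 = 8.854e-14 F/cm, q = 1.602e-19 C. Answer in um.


Step 1: 1/Na + 1/Nd = 1/1.73e+14 + 1/1.06e+15 = 6.72374e-15
Step 2: 2*eps*eps0/q = 2*11.7*8.854e-14/1.602e-19 = 1.293281e+07
Step 3: W^2 = 1.293281e+07 * 6.72374e-15 * 0.53 = 4.60871e-08
Step 4: W = sqrt(4.60871e-08) = 2.147e-04 cm = 2.147 um

2.147


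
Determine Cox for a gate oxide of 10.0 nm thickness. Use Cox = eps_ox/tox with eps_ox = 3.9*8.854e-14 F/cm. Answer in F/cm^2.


Step 1: eps_ox = 3.9 * 8.854e-14 = 3.45306e-13 F/cm
Step 2: tox in cm = 10.0 nm * 1e-7 = 1.0000e-06 cm
Step 3: Cox = 3.45306e-13 / 1.0000e-06 = 3.45e-07 F/cm^2

3.45e-07


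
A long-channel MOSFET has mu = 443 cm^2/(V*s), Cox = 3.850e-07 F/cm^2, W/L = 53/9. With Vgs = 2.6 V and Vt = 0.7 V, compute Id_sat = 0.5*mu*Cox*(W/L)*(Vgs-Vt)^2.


Step 1: Overdrive voltage Vov = Vgs - Vt = 2.6 - 0.7 = 1.9 V
Step 2: W/L = 53/9 = 5.88889
Step 3: Id = 0.5 * 443 * 3.850e-07 * 5.88889 * 1.9^2
Step 4: Id = 1.81e-03 A

1.81e-03


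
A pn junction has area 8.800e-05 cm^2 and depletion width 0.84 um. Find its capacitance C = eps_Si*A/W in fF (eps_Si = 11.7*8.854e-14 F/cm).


Step 1: eps_Si = 11.7 * 8.854e-14 = 1.035918e-12 F/cm
Step 2: W in cm = 0.84 * 1e-4 = 8.40e-05 cm
Step 3: C = 1.035918e-12 * 8.800e-05 / 8.40e-05 = 1.085247e-12 F
Step 4: C = 1085.25 fF

1085.25


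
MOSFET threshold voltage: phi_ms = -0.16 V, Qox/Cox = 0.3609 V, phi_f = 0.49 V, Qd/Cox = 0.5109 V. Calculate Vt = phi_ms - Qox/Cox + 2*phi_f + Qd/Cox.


Step 1: Vt = phi_ms - Qox/Cox + 2*phi_f + Qd/Cox
Step 2: Vt = -0.16 - 0.3609 + 2*0.49 + 0.5109
Step 3: Vt = -0.16 - 0.3609 + 0.98 + 0.5109
Step 4: Vt = 0.97 V

0.97


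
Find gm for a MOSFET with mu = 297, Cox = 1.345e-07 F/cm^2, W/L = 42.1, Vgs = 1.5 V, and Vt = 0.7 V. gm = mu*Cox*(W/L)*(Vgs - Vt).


Step 1: Vov = Vgs - Vt = 1.5 - 0.7 = 0.8 V
Step 2: gm = mu * Cox * (W/L) * Vov
Step 3: gm = 297 * 1.345e-07 * 42.1 * 0.8 = 1.35e-03 S

1.35e-03


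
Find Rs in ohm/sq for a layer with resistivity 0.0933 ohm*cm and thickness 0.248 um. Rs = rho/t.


Step 1: Convert thickness to cm: t = 0.248 um = 2.4800e-05 cm
Step 2: Rs = rho / t = 0.0933 / 2.4800e-05
Step 3: Rs = 3762.1 ohm/sq

3762.1


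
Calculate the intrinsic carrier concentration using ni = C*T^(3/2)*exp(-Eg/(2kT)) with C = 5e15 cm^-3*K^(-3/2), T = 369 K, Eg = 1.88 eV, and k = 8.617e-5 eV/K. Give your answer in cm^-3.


Step 1: Compute kT = 8.617e-5 * 369 = 0.03179673 eV
Step 2: Exponent = -Eg/(2kT) = -1.88/(2*0.03179673) = -29.56279
Step 3: T^(3/2) = 369^1.5 = 7088.26
Step 4: ni = 5e15 * 7088.26 * exp(-29.56279) = 5.14e+06 cm^-3

5.14e+06


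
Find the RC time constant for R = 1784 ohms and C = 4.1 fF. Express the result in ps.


Step 1: tau = R * C
Step 2: tau = 1784 * 4.1 fF = 1784 * 4.1e-15 F
Step 3: tau = 7.3144e-12 s = 7.3144 ps

7.3144


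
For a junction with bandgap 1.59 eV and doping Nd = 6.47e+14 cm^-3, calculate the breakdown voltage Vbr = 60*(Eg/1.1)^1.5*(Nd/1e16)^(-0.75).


Step 1: Eg/1.1 = 1.59/1.1 = 1.445455
Step 2: (Eg/1.1)^1.5 = 1.445455^1.5 = 1.737828
Step 3: (Nd/1e16)^(-0.75) = (0.0647)^(-0.75) = 7.795102
Step 4: Vbr = 60 * 1.737828 * 7.795102 = 812.8 V

812.8


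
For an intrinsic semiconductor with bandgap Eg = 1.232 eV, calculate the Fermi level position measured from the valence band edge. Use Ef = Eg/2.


Step 1: For an intrinsic semiconductor, the Fermi level sits at midgap.
Step 2: Ef = Eg / 2 = 1.232 / 2 = 0.616 eV

0.616


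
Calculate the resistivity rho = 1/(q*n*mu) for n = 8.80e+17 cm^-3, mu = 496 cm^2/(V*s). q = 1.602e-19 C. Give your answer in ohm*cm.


Step 1: sigma = q * n * mu = 1.602e-19 * 8.80e+17 * 496 = 6.99241e+01 S/cm
Step 2: rho = 1 / sigma = 1 / 6.99241e+01 = 0.0143 ohm*cm

0.0143


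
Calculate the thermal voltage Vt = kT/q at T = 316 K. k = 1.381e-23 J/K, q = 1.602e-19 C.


Step 1: kT = 1.381e-23 * 316 = 4.36396e-21 J
Step 2: Vt = kT/q = 4.36396e-21 / 1.602e-19
Step 3: Vt = 0.02724 V

0.02724


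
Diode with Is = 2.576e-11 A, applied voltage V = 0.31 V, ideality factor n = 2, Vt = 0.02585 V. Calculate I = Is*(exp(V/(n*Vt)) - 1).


Step 1: V/(n*Vt) = 0.31/(2*0.02585) = 5.9961
Step 2: exp(5.9961) = 4.0186e+02
Step 3: I = 2.576e-11 * (4.0186e+02 - 1) = 1.03e-08 A

1.03e-08


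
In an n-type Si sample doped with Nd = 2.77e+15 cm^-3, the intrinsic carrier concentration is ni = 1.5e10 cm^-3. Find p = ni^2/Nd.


Step 1: Since Nd >> ni, n ≈ Nd = 2.77e+15 cm^-3
Step 2: p = ni^2 / n = (1.5e10)^2 / 2.77e+15
Step 3: p = 2.25e20 / 2.77e+15 = 8.12e+04 cm^-3

8.12e+04


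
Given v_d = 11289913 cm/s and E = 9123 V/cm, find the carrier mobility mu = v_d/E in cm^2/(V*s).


Step 1: mu = v_d / E
Step 2: mu = 11289913 / 9123
Step 3: mu = 1237.52 cm^2/(V*s)

1237.52


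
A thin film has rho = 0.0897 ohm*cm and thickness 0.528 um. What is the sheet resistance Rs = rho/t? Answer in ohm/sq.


Step 1: Convert thickness to cm: t = 0.528 um = 5.2800e-05 cm
Step 2: Rs = rho / t = 0.0897 / 5.2800e-05
Step 3: Rs = 1698.9 ohm/sq

1698.9


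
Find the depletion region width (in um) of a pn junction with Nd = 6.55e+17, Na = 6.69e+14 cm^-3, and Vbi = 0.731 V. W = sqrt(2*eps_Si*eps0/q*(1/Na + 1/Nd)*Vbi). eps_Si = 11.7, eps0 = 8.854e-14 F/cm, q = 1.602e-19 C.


Step 1: 1/Na + 1/Nd = 1/6.69e+14 + 1/6.55e+17 = 1.49630e-15
Step 2: 2*eps*eps0/q = 2*11.7*8.854e-14/1.602e-19 = 1.293281e+07
Step 3: W^2 = 1.293281e+07 * 1.49630e-15 * 0.731 = 1.41458e-08
Step 4: W = sqrt(1.41458e-08) = 1.189e-04 cm = 1.189 um

1.189


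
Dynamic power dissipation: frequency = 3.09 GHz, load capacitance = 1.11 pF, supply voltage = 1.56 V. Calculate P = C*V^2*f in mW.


Step 1: V^2 = 1.56^2 = 2.4336 V^2
Step 2: P = C*V^2*f = 1.11e-12 F * 2.4336 * 3.09e9 Hz
Step 3: P = 8.34700464e-03 W
Step 4: P = 8.347 mW

8.347


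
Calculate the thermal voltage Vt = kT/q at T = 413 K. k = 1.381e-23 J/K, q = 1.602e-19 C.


Step 1: kT = 1.381e-23 * 413 = 5.70353e-21 J
Step 2: Vt = kT/q = 5.70353e-21 / 1.602e-19
Step 3: Vt = 0.0356 V

0.0356


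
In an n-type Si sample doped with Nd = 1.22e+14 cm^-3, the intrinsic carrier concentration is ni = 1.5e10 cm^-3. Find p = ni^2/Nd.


Step 1: Since Nd >> ni, n ≈ Nd = 1.22e+14 cm^-3
Step 2: p = ni^2 / n = (1.5e10)^2 / 1.22e+14
Step 3: p = 2.25e20 / 1.22e+14 = 1.84e+06 cm^-3

1.84e+06


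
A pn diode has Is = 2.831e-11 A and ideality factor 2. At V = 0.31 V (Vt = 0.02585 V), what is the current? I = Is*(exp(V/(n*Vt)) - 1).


Step 1: V/(n*Vt) = 0.31/(2*0.02585) = 5.9961
Step 2: exp(5.9961) = 4.0186e+02
Step 3: I = 2.831e-11 * (4.0186e+02 - 1) = 1.13e-08 A

1.13e-08


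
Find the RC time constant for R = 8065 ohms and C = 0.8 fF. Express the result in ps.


Step 1: tau = R * C
Step 2: tau = 8065 * 0.8 fF = 8065 * 8.0e-16 F
Step 3: tau = 6.452e-12 s = 6.452 ps

6.452


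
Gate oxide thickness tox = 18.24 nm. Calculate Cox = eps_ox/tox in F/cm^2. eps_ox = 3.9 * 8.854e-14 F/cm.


Step 1: eps_ox = 3.9 * 8.854e-14 = 3.45306e-13 F/cm
Step 2: tox in cm = 18.24 nm * 1e-7 = 1.8240e-06 cm
Step 3: Cox = 3.45306e-13 / 1.8240e-06 = 1.89e-07 F/cm^2

1.89e-07


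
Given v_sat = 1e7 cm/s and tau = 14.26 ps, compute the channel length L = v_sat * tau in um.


Step 1: tau in seconds = 14.26 ps * 1e-12 = 1.4260e-11 s
Step 2: L = v_sat * tau = 1e7 * 1.4260e-11 = 1.4260e-04 cm
Step 3: L in um = 1.4260e-04 * 1e4 = 1.426 um

1.426


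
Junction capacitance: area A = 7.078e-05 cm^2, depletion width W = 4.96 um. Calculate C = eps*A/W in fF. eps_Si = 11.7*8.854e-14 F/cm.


Step 1: eps_Si = 11.7 * 8.854e-14 = 1.035918e-12 F/cm
Step 2: W in cm = 4.96 * 1e-4 = 4.96e-04 cm
Step 3: C = 1.035918e-12 * 7.078e-05 / 4.96e-04 = 1.478272e-13 F
Step 4: C = 147.83 fF

147.83


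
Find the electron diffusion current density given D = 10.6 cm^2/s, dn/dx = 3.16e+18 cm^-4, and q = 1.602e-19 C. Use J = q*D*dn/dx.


Step 1: J = q * D * (dn/dx)
Step 2: J = 1.602e-19 * 10.6 * 3.16e+18
Step 3: J = 5.37e+00 A/cm^2

5.37e+00


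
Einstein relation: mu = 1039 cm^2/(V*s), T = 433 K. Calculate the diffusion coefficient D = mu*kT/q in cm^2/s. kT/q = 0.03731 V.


Step 1: D = mu * (kT/q)
Step 2: D = 1039 * 0.03731
Step 3: D = 38.77 cm^2/s

38.77


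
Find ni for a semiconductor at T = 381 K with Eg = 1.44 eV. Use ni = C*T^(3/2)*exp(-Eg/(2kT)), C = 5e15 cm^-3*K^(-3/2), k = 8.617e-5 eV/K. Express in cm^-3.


Step 1: Compute kT = 8.617e-5 * 381 = 0.03283077 eV
Step 2: Exponent = -Eg/(2kT) = -1.44/(2*0.03283077) = -21.93065
Step 3: T^(3/2) = 381^1.5 = 7436.82
Step 4: ni = 5e15 * 7436.82 * exp(-21.93065) = 1.11e+10 cm^-3

1.11e+10


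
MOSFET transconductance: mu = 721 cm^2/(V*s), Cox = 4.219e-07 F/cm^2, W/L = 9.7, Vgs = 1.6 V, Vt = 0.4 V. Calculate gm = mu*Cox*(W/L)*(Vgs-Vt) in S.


Step 1: Vov = Vgs - Vt = 1.6 - 0.4 = 1.2 V
Step 2: gm = mu * Cox * (W/L) * Vov
Step 3: gm = 721 * 4.219e-07 * 9.7 * 1.2 = 3.54e-03 S

3.54e-03


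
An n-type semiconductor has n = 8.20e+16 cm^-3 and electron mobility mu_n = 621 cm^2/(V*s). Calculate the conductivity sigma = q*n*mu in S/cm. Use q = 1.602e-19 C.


Step 1: sigma = q * n * mu
Step 2: sigma = 1.602e-19 * 8.20e+16 * 621
Step 3: sigma = 8.158e+00 S/cm

8.158e+00


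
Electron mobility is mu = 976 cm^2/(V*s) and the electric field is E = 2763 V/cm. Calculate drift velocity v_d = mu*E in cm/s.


Step 1: v_d = mu * E
Step 2: v_d = 976 * 2763 = 2696688
Step 3: v_d = 2.70e+06 cm/s

2.70e+06


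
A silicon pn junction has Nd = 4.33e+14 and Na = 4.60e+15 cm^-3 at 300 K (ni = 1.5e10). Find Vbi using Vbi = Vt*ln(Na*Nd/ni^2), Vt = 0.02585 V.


Step 1: Compute Na*Nd/ni^2 = 4.60e+15 * 4.33e+14 / (1.5e10)^2 = 8.8524e+09
Step 2: ln(8.8524e+09) = 22.9040
Step 3: Vbi = 0.02585 * 22.9040 = 0.592 V

0.592


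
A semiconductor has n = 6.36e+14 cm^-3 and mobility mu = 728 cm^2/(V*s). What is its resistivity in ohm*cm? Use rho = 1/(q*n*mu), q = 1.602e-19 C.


Step 1: sigma = q * n * mu = 1.602e-19 * 6.36e+14 * 728 = 7.41739e-02 S/cm
Step 2: rho = 1 / sigma = 1 / 7.41739e-02 = 13.48 ohm*cm

13.48


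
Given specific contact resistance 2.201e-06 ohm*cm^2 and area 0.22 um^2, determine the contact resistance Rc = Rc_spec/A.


Step 1: Convert area to cm^2: 0.22 um^2 = 2.2000e-09 cm^2
Step 2: Rc = Rc_spec / A = 2.201e-06 / 2.2000e-09
Step 3: Rc = 1.00e+03 ohms

1.00e+03


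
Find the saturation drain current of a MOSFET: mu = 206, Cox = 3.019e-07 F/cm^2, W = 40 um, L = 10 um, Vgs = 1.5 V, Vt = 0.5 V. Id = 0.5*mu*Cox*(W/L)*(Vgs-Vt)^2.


Step 1: Overdrive voltage Vov = Vgs - Vt = 1.5 - 0.5 = 1.0 V
Step 2: W/L = 40/10 = 4
Step 3: Id = 0.5 * 206 * 3.019e-07 * 4 * 1.0^2
Step 4: Id = 1.24e-04 A

1.24e-04


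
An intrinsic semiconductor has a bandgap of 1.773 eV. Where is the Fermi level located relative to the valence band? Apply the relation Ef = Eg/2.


Step 1: For an intrinsic semiconductor, the Fermi level sits at midgap.
Step 2: Ef = Eg / 2 = 1.773 / 2 = 0.8865 eV

0.8865


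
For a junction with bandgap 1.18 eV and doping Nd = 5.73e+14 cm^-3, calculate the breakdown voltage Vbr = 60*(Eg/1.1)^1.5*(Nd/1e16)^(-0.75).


Step 1: Eg/1.1 = 1.18/1.1 = 1.072727
Step 2: (Eg/1.1)^1.5 = 1.072727^1.5 = 1.111051
Step 3: (Nd/1e16)^(-0.75) = (0.0573)^(-0.75) = 8.538548
Step 4: Vbr = 60 * 1.111051 * 8.538548 = 569.2 V

569.2


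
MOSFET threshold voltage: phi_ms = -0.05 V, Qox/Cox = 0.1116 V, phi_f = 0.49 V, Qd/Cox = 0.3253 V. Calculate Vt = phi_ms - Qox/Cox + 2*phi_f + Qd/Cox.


Step 1: Vt = phi_ms - Qox/Cox + 2*phi_f + Qd/Cox
Step 2: Vt = -0.05 - 0.1116 + 2*0.49 + 0.3253
Step 3: Vt = -0.05 - 0.1116 + 0.98 + 0.3253
Step 4: Vt = 1.1437 V

1.1437


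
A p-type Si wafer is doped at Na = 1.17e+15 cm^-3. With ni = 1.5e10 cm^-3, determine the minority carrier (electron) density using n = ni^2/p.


Step 1: Majority hole concentration p ≈ Na = 1.17e+15 cm^-3
Step 2: n = ni^2 / Na = (1.5e10)^2 / 1.17e+15
Step 3: n = 1.92e+05 cm^-3

1.92e+05


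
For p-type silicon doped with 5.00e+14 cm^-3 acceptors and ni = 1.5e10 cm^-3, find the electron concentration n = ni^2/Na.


Step 1: Majority hole concentration p ≈ Na = 5.00e+14 cm^-3
Step 2: n = ni^2 / Na = (1.5e10)^2 / 5.00e+14
Step 3: n = 4.50e+05 cm^-3

4.50e+05


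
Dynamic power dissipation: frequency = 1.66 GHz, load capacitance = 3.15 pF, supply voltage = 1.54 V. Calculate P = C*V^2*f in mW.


Step 1: V^2 = 1.54^2 = 2.3716 V^2
Step 2: P = C*V^2*f = 3.15e-12 F * 2.3716 * 1.66e9 Hz
Step 3: P = 1.24010964e-02 W
Step 4: P = 12.401 mW

12.401


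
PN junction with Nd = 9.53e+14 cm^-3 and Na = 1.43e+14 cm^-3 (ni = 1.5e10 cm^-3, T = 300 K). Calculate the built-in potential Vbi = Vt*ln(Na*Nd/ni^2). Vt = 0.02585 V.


Step 1: Compute Na*Nd/ni^2 = 1.43e+14 * 9.53e+14 / (1.5e10)^2 = 6.0568e+08
Step 2: ln(6.0568e+08) = 20.2219
Step 3: Vbi = 0.02585 * 20.2219 = 0.523 V

0.523


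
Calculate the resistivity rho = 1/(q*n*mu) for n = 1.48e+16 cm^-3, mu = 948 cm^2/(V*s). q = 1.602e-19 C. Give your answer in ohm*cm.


Step 1: sigma = q * n * mu = 1.602e-19 * 1.48e+16 * 948 = 2.24767e+00 S/cm
Step 2: rho = 1 / sigma = 1 / 2.24767e+00 = 0.4449 ohm*cm

0.4449


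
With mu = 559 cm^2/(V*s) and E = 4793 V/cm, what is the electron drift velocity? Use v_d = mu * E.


Step 1: v_d = mu * E
Step 2: v_d = 559 * 4793 = 2679287
Step 3: v_d = 2.68e+06 cm/s

2.68e+06


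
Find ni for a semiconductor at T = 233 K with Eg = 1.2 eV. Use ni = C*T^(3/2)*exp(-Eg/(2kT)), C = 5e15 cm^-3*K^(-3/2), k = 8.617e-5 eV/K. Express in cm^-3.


Step 1: Compute kT = 8.617e-5 * 233 = 0.02007761 eV
Step 2: Exponent = -Eg/(2kT) = -1.2/(2*0.02007761) = -29.88404
Step 3: T^(3/2) = 233^1.5 = 3556.59
Step 4: ni = 5e15 * 3556.59 * exp(-29.88404) = 1.87e+06 cm^-3

1.87e+06


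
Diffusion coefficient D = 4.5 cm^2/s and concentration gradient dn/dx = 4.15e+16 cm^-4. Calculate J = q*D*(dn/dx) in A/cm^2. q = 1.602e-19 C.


Step 1: J = q * D * (dn/dx)
Step 2: J = 1.602e-19 * 4.5 * 4.15e+16
Step 3: J = 2.99e-02 A/cm^2

2.99e-02
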